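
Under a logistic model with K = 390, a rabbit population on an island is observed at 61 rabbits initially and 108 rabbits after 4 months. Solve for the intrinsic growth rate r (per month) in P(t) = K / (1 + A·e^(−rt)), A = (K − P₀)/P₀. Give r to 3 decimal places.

A = (390 − 61)/61 = 5.39344
108 = 390/(1 + 5.39344·e^(−r·4)) → e^(−4r) = (3.61111 − 1)/5.39344 = 0.484127
r = −ln(0.484127)/4 = 0.72541/4

r ≈ 0.181 per month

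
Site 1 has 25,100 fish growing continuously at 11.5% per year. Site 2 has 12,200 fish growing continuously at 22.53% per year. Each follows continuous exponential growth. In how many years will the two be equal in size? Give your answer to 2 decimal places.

25100·e^(0.115t) = 12200·e^(0.2253t)
25100/12200 = e^((0.2253 − 0.115)t) → ln(2.05738) = 0.1103·t
t = 0.72143 / 0.1103

t ≈ 6.54 years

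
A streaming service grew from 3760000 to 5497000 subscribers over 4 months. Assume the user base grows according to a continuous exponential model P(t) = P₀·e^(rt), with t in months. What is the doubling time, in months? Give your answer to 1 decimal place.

doubling time ≈ 7.3 months

r = ln(5497000/3760000) / 4 = ln(1.46197) / 4 ≈ 0.094946 per month
doubling time = ln 2 / |r| = 0.69315 / 0.094946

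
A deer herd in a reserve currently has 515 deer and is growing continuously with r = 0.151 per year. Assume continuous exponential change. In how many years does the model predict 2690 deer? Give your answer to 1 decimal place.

t ≈ 10.9 years

2690 = 515 · e^(0.151·t)
t = ln(2690/515) / 0.151 = ln(5.2233) / 0.151 = 1.65313 / 0.151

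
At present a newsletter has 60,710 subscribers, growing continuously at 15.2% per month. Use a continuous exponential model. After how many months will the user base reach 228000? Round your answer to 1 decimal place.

t ≈ 8.7 months

228000 = 60710 · e^(0.152·t)
t = ln(228000/60710) / 0.152 = ln(3.75556) / 0.152 = 1.32324 / 0.152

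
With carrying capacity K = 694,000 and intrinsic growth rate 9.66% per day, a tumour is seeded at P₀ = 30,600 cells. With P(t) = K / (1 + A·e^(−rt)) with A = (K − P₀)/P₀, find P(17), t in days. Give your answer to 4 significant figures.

A = (694000 − 30600)/30600 = 21.67974
P(17) = 694000 / (1 + 21.67974·e^(−0.0966·17)) = 694000 / (1 + 21.67974·0.193554)
= 694000 / 5.19619 ≈ 133559.27

≈ 133,600 cells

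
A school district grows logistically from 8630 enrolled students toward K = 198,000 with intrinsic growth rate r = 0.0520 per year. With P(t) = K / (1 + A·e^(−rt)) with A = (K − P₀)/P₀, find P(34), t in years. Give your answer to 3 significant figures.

≈ 41,700 enrolled students

A = (198000 − 8630)/8630 = 21.94322
P(34) = 198000 / (1 + 21.94322·e^(−0.052·34)) = 198000 / (1 + 21.94322·0.170674)
= 198000 / 4.74514 ≈ 41726.93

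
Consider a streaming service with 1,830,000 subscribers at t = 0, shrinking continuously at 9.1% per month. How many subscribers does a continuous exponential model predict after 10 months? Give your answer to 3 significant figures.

P(10) = 1830000 · e^(-0.091·10) = 1830000 · e^(-0.91)
= 1830000 · 0.40252 ≈ 736619.33

≈ 737,000 subscribers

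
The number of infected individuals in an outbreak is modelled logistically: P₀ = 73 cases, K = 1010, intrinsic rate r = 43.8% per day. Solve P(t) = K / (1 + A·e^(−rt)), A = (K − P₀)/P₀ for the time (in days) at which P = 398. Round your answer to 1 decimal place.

A = (1010 − 73)/73 = 12.83562
398 = 1010/(1 + 12.83562·e^(−0.438t)) → 1 + 12.83562·e^(−0.438t) = 2.53769
e^(−0.438t) = 0.119799 → t = ln(8.34735)/0.438 = 2.12194/0.438

t ≈ 4.8 days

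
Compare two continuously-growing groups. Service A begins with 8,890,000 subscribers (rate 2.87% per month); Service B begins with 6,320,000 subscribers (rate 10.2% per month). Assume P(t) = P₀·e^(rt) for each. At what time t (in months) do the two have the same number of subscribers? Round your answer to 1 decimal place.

t ≈ 4.7 months

8890000·e^(0.0287t) = 6320000·e^(0.102t)
8890000/6320000 = e^((0.102 − 0.0287)t) → ln(1.40665) = 0.0733·t
t = 0.34121 / 0.0733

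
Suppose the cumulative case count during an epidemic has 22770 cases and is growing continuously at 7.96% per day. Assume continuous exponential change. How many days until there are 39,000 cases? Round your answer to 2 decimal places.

t ≈ 6.76 days

39000 = 22770 · e^(0.0796·t)
t = ln(39000/22770) / 0.0796 = ln(1.71278) / 0.0796 = 0.53812 / 0.0796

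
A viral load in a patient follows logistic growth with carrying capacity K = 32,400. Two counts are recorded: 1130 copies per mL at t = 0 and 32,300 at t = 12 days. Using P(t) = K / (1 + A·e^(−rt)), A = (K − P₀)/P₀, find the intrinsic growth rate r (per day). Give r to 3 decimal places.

r ≈ 0.758 per day

A = (32400 − 1130)/1130 = 27.67257
32300 = 32400/(1 + 27.67257·e^(−r·12)) → e^(−12r) = (1.0031 − 1)/27.67257 = 0.000112
r = −ln(0.000112)/12 = 9.09809/12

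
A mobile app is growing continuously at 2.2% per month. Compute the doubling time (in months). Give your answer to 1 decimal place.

doubling time ≈ 31.5 months

doubling time = ln(2) / |r| = 0.69315 / 0.022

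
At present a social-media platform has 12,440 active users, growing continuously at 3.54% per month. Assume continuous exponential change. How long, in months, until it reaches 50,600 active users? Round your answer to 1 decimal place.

t ≈ 39.6 months

50600 = 12440 · e^(0.0354·t)
t = ln(50600/12440) / 0.0354 = ln(4.06752) / 0.0354 = 1.40303 / 0.0354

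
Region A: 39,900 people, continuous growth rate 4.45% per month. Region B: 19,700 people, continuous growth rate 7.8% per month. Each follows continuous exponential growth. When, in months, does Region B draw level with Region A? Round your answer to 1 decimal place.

t ≈ 21.1 months

39900·e^(0.0445t) = 19700·e^(0.078t)
39900/19700 = e^((0.078 − 0.0445)t) → ln(2.02538) = 0.0335·t
t = 0.70576 / 0.0335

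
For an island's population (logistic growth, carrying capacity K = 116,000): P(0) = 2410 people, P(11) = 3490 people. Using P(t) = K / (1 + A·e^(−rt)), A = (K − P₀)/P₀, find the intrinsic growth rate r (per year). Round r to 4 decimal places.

A = (116000 − 2410)/2410 = 47.13278
3490 = 116000/(1 + 47.13278·e^(−r·11)) → e^(−11r) = (33.23782 − 1)/47.13278 = 0.683979
r = −ln(0.683979)/11 = 0.37983/11

r ≈ 0.0345 per year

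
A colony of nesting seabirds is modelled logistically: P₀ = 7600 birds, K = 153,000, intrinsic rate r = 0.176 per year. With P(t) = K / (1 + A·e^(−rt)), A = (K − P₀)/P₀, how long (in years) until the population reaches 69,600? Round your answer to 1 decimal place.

A = (153000 − 7600)/7600 = 19.13158
69600 = 153000/(1 + 19.13158·e^(−0.176t)) → 1 + 19.13158·e^(−0.176t) = 2.19828
e^(−0.176t) = 0.062633 → t = ln(15.96592)/0.176 = 2.77046/0.176

t ≈ 15.7 years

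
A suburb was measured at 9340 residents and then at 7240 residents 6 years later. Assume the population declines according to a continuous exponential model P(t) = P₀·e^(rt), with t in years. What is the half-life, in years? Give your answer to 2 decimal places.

r = ln(7240/9340) / 6 = ln(0.77516) / 6 ≈ -0.042448 per year
half-life = ln 2 / |r| = 0.69315 / 0.042448

half-life ≈ 16.33 years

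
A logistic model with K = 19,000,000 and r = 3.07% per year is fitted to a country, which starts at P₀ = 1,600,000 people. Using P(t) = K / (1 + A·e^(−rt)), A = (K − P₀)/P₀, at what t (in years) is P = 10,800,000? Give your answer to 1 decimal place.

t ≈ 86.7 years

A = (19000000 − 1600000)/1600000 = 10.875
10800000 = 19000000/(1 + 10.875·e^(−0.0307t)) → 1 + 10.875·e^(−0.0307t) = 1.75926
e^(−0.0307t) = 0.069817 → t = ln(14.32317)/0.0307 = 2.66188/0.0307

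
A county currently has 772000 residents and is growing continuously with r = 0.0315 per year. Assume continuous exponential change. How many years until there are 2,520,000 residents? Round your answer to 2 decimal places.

2520000 = 772000 · e^(0.0315·t)
t = ln(2520000/772000) / 0.0315 = ln(3.26425) / 0.0315 = 1.18303 / 0.0315

t ≈ 37.56 years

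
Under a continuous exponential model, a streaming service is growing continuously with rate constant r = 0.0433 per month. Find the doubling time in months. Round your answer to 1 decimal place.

doubling time = ln(2) / |r| = 0.69315 / 0.0433

doubling time ≈ 16.0 months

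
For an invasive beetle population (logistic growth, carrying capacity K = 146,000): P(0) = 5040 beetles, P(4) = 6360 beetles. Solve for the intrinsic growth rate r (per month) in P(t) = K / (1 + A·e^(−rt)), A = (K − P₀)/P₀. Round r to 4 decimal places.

r ≈ 0.0605 per month

A = (146000 − 5040)/5040 = 27.96825
6360 = 146000/(1 + 27.96825·e^(−r·4)) → e^(−4r) = (22.95597 − 1)/27.96825 = 0.785032
r = −ln(0.785032)/4 = 0.24203/4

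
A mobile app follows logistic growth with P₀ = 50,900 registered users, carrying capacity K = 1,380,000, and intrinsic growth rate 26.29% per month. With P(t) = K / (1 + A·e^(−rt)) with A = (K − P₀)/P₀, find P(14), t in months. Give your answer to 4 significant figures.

≈ 832,200 registered users

A = (1380000 − 50900)/50900 = 26.11198
P(14) = 1380000 / (1 + 26.11198·e^(−0.2629·14)) = 1380000 / (1 + 26.11198·0.025208)
= 1380000 / 1.65823 ≈ 832214.23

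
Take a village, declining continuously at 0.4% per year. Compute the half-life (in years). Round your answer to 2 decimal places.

half-life = ln(2) / |r| = 0.69315 / 0.004

half-life ≈ 173.29 years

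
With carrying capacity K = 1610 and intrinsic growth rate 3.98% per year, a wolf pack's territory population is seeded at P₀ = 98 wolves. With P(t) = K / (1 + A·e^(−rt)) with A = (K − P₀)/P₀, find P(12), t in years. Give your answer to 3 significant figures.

≈ 152 wolves

A = (1610 − 98)/98 = 15.42857
P(12) = 1610 / (1 + 15.42857·e^(−0.0398·12)) = 1610 / (1 + 15.42857·0.62027)
= 1610 / 10.56988 ≈ 152.32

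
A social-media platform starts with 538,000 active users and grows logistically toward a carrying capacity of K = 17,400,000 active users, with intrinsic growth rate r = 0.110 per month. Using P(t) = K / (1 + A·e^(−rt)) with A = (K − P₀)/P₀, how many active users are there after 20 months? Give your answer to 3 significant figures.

A = (17400000 − 538000)/538000 = 31.34201
P(20) = 17400000 / (1 + 31.34201·e^(−0.11·20)) = 17400000 / (1 + 31.34201·0.110803)
= 17400000 / 4.47279 ≈ 3890186.38

≈ 3,890,000 active users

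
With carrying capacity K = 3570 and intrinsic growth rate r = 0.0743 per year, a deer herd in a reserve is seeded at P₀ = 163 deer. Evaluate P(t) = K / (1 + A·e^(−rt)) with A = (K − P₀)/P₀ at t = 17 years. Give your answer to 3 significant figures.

≈ 517 deer

A = (3570 − 163)/163 = 20.90184
P(17) = 3570 / (1 + 20.90184·e^(−0.0743·17)) = 3570 / (1 + 20.90184·0.282776)
= 3570 / 6.91054 ≈ 516.6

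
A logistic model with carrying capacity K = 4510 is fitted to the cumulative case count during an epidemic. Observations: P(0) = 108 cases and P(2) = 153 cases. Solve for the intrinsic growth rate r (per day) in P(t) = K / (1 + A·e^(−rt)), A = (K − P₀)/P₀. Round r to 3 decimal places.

A = (4510 − 108)/108 = 40.75926
153 = 4510/(1 + 40.75926·e^(−r·2)) → e^(−2r) = (29.47712 − 1)/40.75926 = 0.698666
r = −ln(0.698666)/2 = 0.35858/2

r ≈ 0.179 per day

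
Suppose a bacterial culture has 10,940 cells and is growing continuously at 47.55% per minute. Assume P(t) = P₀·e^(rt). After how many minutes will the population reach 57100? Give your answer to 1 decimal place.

t ≈ 3.5 minutes

57100 = 10940 · e^(0.4755·t)
t = ln(57100/10940) / 0.4755 = ln(5.21938) / 0.4755 = 1.65238 / 0.4755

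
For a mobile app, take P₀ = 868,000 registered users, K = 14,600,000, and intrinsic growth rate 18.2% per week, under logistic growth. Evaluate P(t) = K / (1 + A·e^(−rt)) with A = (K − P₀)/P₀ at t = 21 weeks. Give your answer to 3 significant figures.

≈ 10,800,000 registered users

A = (14600000 − 868000)/868000 = 15.82028
P(21) = 14600000 / (1 + 15.82028·e^(−0.182·21)) = 14600000 / (1 + 15.82028·0.021884)
= 14600000 / 1.34621 ≈ 10845255.77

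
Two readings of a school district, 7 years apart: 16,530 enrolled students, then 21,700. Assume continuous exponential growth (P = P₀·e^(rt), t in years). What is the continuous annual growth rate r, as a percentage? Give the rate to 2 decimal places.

r ≈ 3.89% per year

21700 = 16530 · e^(r·7)
e^(7r) = 21700/16530 = 1.31276
r = ln(1.31276) / 7 = 0.27214 / 7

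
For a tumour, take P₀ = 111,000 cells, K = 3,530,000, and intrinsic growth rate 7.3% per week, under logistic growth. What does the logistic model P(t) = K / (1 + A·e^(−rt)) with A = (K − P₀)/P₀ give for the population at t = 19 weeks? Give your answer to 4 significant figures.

A = (3530000 − 111000)/111000 = 30.8018
P(19) = 3530000 / (1 + 30.8018·e^(−0.073·19)) = 3530000 / (1 + 30.8018·0.249824)
= 3530000 / 8.69502 ≈ 405979.58

≈ 406,000 cells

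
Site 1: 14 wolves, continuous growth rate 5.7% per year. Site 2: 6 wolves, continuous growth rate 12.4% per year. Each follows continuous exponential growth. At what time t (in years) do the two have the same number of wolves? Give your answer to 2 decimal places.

t ≈ 12.65 years

14·e^(0.057t) = 6·e^(0.124t)
14/6 = e^((0.124 − 0.057)t) → ln(2.33333) = 0.067·t
t = 0.8473 / 0.067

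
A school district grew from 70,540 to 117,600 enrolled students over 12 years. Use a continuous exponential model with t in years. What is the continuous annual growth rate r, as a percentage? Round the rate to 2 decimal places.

r ≈ 4.26% per year

117600 = 70540 · e^(r·12)
e^(12r) = 117600/70540 = 1.66714
r = ln(1.66714) / 12 = 0.51111 / 12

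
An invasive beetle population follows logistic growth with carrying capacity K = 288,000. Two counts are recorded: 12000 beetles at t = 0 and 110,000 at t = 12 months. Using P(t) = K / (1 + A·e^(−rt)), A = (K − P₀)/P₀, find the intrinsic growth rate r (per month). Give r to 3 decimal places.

A = (288000 − 12000)/12000 = 23
110000 = 288000/(1 + 23·e^(−r·12)) → e^(−12r) = (2.61818 − 1)/23 = 0.070356
r = −ln(0.070356)/12 = 2.65419/12

r ≈ 0.221 per month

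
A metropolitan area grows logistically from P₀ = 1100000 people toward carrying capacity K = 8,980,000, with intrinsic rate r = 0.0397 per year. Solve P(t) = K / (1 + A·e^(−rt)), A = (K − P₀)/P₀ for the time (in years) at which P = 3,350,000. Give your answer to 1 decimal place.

t ≈ 36.5 years

A = (8980000 − 1100000)/1100000 = 7.16364
3350000 = 8980000/(1 + 7.16364·e^(−0.0397t)) → 1 + 7.16364·e^(−0.0397t) = 2.6806
e^(−0.0397t) = 0.234601 → t = ln(4.26255)/0.0397 = 1.44987/0.0397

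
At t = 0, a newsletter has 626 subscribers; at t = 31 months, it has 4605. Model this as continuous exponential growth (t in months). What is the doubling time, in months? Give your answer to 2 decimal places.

r = ln(4605/626) / 31 = ln(7.35623) / 31 ≈ 0.064373 per month
doubling time = ln 2 / |r| = 0.69315 / 0.064373

doubling time ≈ 10.77 months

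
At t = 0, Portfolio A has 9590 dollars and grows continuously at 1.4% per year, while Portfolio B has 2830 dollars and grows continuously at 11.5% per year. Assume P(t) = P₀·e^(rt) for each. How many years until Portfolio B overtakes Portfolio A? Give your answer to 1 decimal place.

t ≈ 12.1 years

9590·e^(0.014t) = 2830·e^(0.115t)
9590/2830 = e^((0.115 − 0.014)t) → ln(3.38869) = 0.101·t
t = 1.22044 / 0.101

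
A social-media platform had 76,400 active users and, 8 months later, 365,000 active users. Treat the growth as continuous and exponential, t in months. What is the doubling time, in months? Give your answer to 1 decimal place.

doubling time ≈ 3.5 months

r = ln(365000/76400) / 8 = ln(4.77749) / 8 ≈ 0.195489 per month
doubling time = ln 2 / |r| = 0.69315 / 0.195489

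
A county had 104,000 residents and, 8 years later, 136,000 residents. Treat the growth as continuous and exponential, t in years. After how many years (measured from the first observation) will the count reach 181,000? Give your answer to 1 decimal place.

r = ln(136000/104000) / 8 ≈ 0.033533 per year
t = ln(181000/104000) / r = 0.55411 / 0.033533 ≈ 16.524

t ≈ 16.5 years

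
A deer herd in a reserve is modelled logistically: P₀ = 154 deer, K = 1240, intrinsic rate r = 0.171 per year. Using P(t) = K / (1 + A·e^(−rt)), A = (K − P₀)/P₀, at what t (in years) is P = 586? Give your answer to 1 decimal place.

t ≈ 10.8 years

A = (1240 − 154)/154 = 7.05195
586 = 1240/(1 + 7.05195·e^(−0.171t)) → 1 + 7.05195·e^(−0.171t) = 2.11604
e^(−0.171t) = 0.15826 → t = ln(6.31872)/0.171 = 1.84352/0.171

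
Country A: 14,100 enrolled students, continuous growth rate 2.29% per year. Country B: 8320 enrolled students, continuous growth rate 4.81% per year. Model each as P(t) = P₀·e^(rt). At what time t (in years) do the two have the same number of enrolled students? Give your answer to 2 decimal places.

14100·e^(0.0229t) = 8320·e^(0.0481t)
14100/8320 = e^((0.0481 − 0.0229)t) → ln(1.69471) = 0.0252·t
t = 0.52751 / 0.0252

t ≈ 20.93 years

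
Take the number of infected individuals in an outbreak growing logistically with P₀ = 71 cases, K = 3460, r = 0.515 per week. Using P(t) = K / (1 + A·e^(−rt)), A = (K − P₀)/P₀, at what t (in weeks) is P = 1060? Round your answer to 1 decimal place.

t ≈ 5.9 weeks

A = (3460 − 71)/71 = 47.73239
1060 = 3460/(1 + 47.73239·e^(−0.515t)) → 1 + 47.73239·e^(−0.515t) = 3.26415
e^(−0.515t) = 0.047434 → t = ln(21.08181)/0.515 = 3.04841/0.515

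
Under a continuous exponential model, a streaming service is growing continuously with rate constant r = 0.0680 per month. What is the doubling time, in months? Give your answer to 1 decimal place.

doubling time ≈ 10.2 months

doubling time = ln(2) / |r| = 0.69315 / 0.068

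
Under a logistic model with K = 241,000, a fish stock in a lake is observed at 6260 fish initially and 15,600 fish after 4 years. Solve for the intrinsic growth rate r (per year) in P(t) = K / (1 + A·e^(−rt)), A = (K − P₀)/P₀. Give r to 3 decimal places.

r ≈ 0.238 per year

A = (241000 − 6260)/6260 = 37.4984
15600 = 241000/(1 + 37.4984·e^(−r·4)) → e^(−4r) = (15.44872 − 1)/37.4984 = 0.385316
r = −ln(0.385316)/4 = 0.95369/4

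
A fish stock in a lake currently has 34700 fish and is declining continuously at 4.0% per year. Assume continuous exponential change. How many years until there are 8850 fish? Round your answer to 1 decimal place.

t ≈ 34.2 years

8850 = 34700 · e^(-0.04·t)
t = ln(8850/34700) / -0.04 = ln(0.25504) / -0.04 = -1.36632 / -0.04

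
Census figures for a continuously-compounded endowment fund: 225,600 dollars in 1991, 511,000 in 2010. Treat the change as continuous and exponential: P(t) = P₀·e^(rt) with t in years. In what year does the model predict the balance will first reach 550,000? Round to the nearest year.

year 2012

r = ln(511000/225600) / 19 = 0.81761/19 ≈ 0.043032 per year
t = ln(550000/225600) / r = 0.89115/0.043032 ≈ 20.71 years after 1991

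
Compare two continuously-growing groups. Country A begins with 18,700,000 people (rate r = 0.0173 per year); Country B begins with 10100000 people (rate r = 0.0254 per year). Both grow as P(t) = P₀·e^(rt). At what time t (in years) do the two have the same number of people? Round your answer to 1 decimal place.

18700000·e^(0.0173t) = 10100000·e^(0.0254t)
18700000/10100000 = e^((0.0254 − 0.0173)t) → ln(1.85149) = 0.0081·t
t = 0.61599 / 0.0081

t ≈ 76.0 years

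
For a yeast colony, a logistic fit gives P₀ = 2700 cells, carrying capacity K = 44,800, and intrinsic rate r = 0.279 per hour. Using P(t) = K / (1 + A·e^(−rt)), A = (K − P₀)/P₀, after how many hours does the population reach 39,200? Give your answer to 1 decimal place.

A = (44800 − 2700)/2700 = 15.59259
39200 = 44800/(1 + 15.59259·e^(−0.279t)) → 1 + 15.59259·e^(−0.279t) = 1.14286
e^(−0.279t) = 0.009162 → t = ln(109.14815)/0.279 = 4.69271/0.279

t ≈ 16.8 hours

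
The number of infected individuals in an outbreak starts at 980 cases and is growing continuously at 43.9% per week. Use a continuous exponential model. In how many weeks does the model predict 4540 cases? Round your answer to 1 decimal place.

4540 = 980 · e^(0.439·t)
t = ln(4540/980) / 0.439 = ln(4.63265) / 0.439 = 1.53313 / 0.439

t ≈ 3.5 weeks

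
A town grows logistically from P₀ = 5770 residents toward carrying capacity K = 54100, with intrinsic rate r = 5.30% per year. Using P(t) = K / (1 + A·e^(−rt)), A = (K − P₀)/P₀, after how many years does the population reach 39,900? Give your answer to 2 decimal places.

t ≈ 59.59 years

A = (54100 − 5770)/5770 = 8.37608
39900 = 54100/(1 + 8.37608·e^(−0.053t)) → 1 + 8.37608·e^(−0.053t) = 1.35589
e^(−0.053t) = 0.042489 → t = ln(23.53561)/0.053 = 3.15851/0.053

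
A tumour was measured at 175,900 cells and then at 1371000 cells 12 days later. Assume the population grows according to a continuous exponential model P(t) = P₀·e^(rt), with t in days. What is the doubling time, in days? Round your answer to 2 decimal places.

doubling time ≈ 4.05 days

r = ln(1371000/175900) / 12 = ln(7.7942) / 12 ≈ 0.171115 per day
doubling time = ln 2 / |r| = 0.69315 / 0.171115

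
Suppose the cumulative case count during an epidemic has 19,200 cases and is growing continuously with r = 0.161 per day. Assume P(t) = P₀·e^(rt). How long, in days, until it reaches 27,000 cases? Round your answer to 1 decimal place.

27000 = 19200 · e^(0.161·t)
t = ln(27000/19200) / 0.161 = ln(1.40625) / 0.161 = 0.34093 / 0.161

t ≈ 2.1 days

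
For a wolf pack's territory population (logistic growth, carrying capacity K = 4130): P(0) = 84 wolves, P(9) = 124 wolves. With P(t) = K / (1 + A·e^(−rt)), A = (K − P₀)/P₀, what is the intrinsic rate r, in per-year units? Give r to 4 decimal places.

r ≈ 0.0444 per year

A = (4130 − 84)/84 = 48.16667
124 = 4130/(1 + 48.16667·e^(−r·9)) → e^(−9r) = (33.30645 − 1)/48.16667 = 0.670722
r = −ln(0.670722)/9 = 0.3994/9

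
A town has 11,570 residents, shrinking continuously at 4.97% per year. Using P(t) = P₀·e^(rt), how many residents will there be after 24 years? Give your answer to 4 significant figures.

P(24) = 11570 · e^(-0.0497·24) = 11570 · e^(-1.1928)
= 11570 · 0.30337 ≈ 3510

≈ 3,510 residents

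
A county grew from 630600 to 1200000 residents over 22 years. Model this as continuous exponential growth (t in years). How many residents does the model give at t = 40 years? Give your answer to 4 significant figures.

≈ 2,031,000 residents

r = ln(1200000/630600) / 22 ≈ 0.029246 per year
P(40) = 630600 · e^(0.029246·40) = 630600 · 3.22144 ≈ 2031437.97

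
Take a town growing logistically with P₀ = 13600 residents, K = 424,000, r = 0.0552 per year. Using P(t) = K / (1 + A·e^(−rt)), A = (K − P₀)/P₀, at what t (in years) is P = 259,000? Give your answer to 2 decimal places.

t ≈ 69.89 years

A = (424000 − 13600)/13600 = 30.17647
259000 = 424000/(1 + 30.17647·e^(−0.0552t)) → 1 + 30.17647·e^(−0.0552t) = 1.63707
e^(−0.0552t) = 0.021111 → t = ln(47.36791)/0.0552 = 3.85795/0.0552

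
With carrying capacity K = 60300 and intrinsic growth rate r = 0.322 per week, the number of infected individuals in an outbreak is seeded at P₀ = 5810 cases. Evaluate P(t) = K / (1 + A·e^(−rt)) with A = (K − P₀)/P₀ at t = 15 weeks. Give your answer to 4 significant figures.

A = (60300 − 5810)/5810 = 9.37866
P(15) = 60300 / (1 + 9.37866·e^(−0.322·15)) = 60300 / (1 + 9.37866·0.007987)
= 60300 / 1.0749 ≈ 56098.09

≈ 56,100 cases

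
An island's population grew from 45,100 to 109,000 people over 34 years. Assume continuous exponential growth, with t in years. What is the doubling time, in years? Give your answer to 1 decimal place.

r = ln(109000/45100) / 34 = ln(2.41685) / 34 ≈ 0.025955 per year
doubling time = ln 2 / |r| = 0.69315 / 0.025955

doubling time ≈ 26.7 years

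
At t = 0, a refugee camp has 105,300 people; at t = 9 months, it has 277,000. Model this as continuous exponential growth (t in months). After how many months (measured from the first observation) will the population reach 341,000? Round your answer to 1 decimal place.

r = ln(277000/105300) / 9 ≈ 0.107467 per month
t = ln(341000/105300) / r = 1.17507 / 0.107467 ≈ 10.934

t ≈ 10.9 months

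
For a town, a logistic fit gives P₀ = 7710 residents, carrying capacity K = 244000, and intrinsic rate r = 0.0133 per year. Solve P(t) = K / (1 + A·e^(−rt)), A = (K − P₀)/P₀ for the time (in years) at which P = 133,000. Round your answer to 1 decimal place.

A = (244000 − 7710)/7710 = 30.64721
133000 = 244000/(1 + 30.64721·e^(−0.0133t)) → 1 + 30.64721·e^(−0.0133t) = 1.83459
e^(−0.0133t) = 0.027232 → t = ln(36.72143)/0.0133 = 3.60336/0.0133

t ≈ 270.9 years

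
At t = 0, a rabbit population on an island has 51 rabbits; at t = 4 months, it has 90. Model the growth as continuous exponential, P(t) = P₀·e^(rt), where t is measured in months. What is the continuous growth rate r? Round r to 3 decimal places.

r ≈ 0.142 per month

90 = 51 · e^(r·4)
e^(4r) = 90/51 = 1.76471
r = ln(1.76471) / 4 = 0.56798 / 4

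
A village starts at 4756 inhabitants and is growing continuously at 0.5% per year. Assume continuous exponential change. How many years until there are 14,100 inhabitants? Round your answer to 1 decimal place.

14100 = 4756 · e^(0.005·t)
t = ln(14100/4756) / 0.005 = ln(2.96468) / 0.005 = 1.08677 / 0.005

t ≈ 217.4 years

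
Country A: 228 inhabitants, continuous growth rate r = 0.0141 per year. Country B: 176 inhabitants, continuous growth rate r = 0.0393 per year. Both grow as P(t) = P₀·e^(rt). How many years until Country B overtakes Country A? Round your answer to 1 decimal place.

228·e^(0.0141t) = 176·e^(0.0393t)
228/176 = e^((0.0393 − 0.0141)t) → ln(1.29545) = 0.0252·t
t = 0.25886 / 0.0252

t ≈ 10.3 years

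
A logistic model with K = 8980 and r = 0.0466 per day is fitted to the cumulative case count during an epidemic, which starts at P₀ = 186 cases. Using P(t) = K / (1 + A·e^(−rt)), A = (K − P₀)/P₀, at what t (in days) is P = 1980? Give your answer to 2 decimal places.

t ≈ 55.65 days

A = (8980 − 186)/186 = 47.27957
1980 = 8980/(1 + 47.27957·e^(−0.0466t)) → 1 + 47.27957·e^(−0.0466t) = 4.53535
e^(−0.0466t) = 0.074776 → t = ln(13.37336)/0.0466 = 2.59326/0.0466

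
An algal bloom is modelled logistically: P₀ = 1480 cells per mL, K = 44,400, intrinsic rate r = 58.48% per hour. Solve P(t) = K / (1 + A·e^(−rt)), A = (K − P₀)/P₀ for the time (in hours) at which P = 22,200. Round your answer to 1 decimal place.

A = (44400 − 1480)/1480 = 29
22200 = 44400/(1 + 29·e^(−0.5848t)) → 1 + 29·e^(−0.5848t) = 2
e^(−0.5848t) = 0.034483 → t = ln(29)/0.5848 = 3.3673/0.5848

t ≈ 5.8 hours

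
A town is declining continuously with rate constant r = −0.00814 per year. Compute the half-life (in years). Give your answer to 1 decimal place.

half-life ≈ 85.2 years

half-life = ln(2) / |r| = 0.69315 / 0.00814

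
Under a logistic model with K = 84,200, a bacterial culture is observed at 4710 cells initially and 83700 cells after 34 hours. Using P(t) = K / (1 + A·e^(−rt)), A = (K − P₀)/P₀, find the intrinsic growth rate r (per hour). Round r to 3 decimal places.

r ≈ 0.234 per hour

A = (84200 − 4710)/4710 = 16.87686
83700 = 84200/(1 + 16.87686·e^(−r·34)) → e^(−34r) = (1.00597 − 1)/16.87686 = 0.000354
r = −ln(0.000354)/34 = 7.94633/34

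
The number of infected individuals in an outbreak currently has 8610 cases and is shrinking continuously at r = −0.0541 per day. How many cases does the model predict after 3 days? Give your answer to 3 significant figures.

≈ 7,320 cases

P(3) = 8610 · e^(-0.0541·3) = 8610 · e^(-0.1623)
= 8610 · 0.85019 ≈ 7320.1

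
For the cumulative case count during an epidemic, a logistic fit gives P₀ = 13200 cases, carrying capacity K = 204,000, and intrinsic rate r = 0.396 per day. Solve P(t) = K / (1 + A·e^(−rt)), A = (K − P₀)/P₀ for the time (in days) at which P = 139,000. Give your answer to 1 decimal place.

t ≈ 8.7 days

A = (204000 − 13200)/13200 = 14.45455
139000 = 204000/(1 + 14.45455·e^(−0.396t)) → 1 + 14.45455·e^(−0.396t) = 1.46763
e^(−0.396t) = 0.032351 → t = ln(30.91049)/0.396 = 3.4311/0.396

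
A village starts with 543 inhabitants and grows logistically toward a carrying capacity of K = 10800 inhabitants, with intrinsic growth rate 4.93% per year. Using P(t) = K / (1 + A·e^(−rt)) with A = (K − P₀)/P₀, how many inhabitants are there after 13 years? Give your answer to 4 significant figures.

≈ 986.2 inhabitants

A = (10800 − 543)/543 = 18.8895
P(13) = 10800 / (1 + 18.8895·e^(−0.0493·13)) = 10800 / (1 + 18.8895·0.526818)
= 10800 / 10.95133 ≈ 986.18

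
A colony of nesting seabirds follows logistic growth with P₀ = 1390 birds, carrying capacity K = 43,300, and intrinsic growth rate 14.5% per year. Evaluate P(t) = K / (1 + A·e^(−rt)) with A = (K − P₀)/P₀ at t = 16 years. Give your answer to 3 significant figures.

A = (43300 − 1390)/1390 = 30.15108
P(16) = 43300 / (1 + 30.15108·e^(−0.145·16)) = 43300 / (1 + 30.15108·0.098274)
= 43300 / 3.96305 ≈ 10925.92

≈ 10,900 birds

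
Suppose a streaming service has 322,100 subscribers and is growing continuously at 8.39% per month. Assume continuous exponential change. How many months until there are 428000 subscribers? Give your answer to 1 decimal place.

428000 = 322100 · e^(0.0839·t)
t = ln(428000/322100) / 0.0839 = ln(1.32878) / 0.0839 = 0.28426 / 0.0839

t ≈ 3.4 months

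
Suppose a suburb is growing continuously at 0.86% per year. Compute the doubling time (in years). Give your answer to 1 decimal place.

doubling time ≈ 80.6 years

doubling time = ln(2) / |r| = 0.69315 / 0.0086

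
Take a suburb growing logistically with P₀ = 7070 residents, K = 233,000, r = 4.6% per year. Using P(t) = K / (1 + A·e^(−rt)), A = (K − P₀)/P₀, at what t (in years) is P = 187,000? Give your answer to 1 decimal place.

t ≈ 105.8 years

A = (233000 − 7070)/7070 = 31.95615
187000 = 233000/(1 + 31.95615·e^(−0.046t)) → 1 + 31.95615·e^(−0.046t) = 1.24599
e^(−0.046t) = 0.007698 → t = ln(129.90871)/0.046 = 4.86683/0.046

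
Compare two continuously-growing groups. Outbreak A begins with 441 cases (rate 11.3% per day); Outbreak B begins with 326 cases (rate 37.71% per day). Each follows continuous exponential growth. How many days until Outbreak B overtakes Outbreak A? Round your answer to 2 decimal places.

441·e^(0.113t) = 326·e^(0.3771t)
441/326 = e^((0.3771 − 0.113)t) → ln(1.35276) = 0.2641·t
t = 0.30215 / 0.2641

t ≈ 1.14 days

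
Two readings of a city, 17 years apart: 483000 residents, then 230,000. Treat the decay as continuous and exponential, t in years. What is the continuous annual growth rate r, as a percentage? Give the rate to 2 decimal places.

r ≈ -4.36% per year

230000 = 483000 · e^(r·17)
e^(17r) = 230000/483000 = 0.47619
r = ln(0.47619) / 17 = -0.74194 / 17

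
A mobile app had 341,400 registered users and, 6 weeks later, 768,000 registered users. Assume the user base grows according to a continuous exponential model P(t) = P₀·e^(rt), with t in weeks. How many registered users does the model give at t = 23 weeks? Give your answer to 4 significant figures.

≈ 7,638,000 registered users

r = ln(768000/341400) / 6 ≈ 0.135122 per week
P(23) = 341400 · e^(0.135122·23) = 341400 · 22.37216 ≈ 7637854.47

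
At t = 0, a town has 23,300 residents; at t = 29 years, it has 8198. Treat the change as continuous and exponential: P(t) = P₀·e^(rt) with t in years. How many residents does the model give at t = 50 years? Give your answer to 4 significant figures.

≈ 3,848 residents

r = ln(8198/23300) / 29 ≈ -0.036019 per year
P(50) = 23300 · e^(-0.036019·50) = 23300 · 0.16514 ≈ 3847.73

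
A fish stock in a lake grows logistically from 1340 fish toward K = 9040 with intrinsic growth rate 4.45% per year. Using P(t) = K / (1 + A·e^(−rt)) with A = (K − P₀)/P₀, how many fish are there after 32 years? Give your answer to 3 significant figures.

A = (9040 − 1340)/1340 = 5.74627
P(32) = 9040 / (1 + 5.74627·e^(−0.0445·32)) = 9040 / (1 + 5.74627·0.240749)
= 9040 / 2.38341 ≈ 3792.89

≈ 3,790 fish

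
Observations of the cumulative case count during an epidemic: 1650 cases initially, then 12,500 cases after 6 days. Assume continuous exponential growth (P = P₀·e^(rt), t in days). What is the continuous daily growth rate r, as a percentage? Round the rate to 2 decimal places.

r ≈ 33.75% per day

12500 = 1650 · e^(r·6)
e^(6r) = 12500/1650 = 7.57576
r = ln(7.57576) / 6 = 2.02495 / 6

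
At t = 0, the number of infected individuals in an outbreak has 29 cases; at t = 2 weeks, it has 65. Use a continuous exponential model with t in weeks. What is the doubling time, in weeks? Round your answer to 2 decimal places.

doubling time ≈ 1.72 weeks

r = ln(65/29) / 2 = ln(2.24138) / 2 ≈ 0.403546 per week
doubling time = ln 2 / |r| = 0.69315 / 0.403546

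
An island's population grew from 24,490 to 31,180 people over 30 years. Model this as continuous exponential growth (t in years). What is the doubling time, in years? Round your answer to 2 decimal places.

r = ln(31180/24490) / 30 = ln(1.27317) / 30 ≈ 0.00805 per year
doubling time = ln 2 / |r| = 0.69315 / 0.00805

doubling time ≈ 86.10 years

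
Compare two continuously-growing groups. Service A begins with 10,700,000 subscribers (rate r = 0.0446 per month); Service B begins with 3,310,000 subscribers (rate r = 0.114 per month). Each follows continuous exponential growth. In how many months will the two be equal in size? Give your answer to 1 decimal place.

10700000·e^(0.0446t) = 3310000·e^(0.114t)
10700000/3310000 = e^((0.114 − 0.0446)t) → ln(3.23263) = 0.0694·t
t = 1.1733 / 0.0694

t ≈ 16.9 months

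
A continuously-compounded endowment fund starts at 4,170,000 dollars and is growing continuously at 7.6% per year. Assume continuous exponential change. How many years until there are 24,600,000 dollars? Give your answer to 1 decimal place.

t ≈ 23.4 years

24600000 = 4170000 · e^(0.076·t)
t = ln(24600000/4170000) / 0.076 = ln(5.89928) / 0.076 = 1.77483 / 0.076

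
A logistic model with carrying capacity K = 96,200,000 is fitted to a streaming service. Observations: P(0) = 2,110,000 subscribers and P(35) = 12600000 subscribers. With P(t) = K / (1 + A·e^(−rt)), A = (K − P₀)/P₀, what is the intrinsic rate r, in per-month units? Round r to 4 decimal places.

r ≈ 0.0544 per month

A = (96200000 − 2110000)/2110000 = 44.59242
12600000 = 96200000/(1 + 44.59242·e^(−r·35)) → e^(−35r) = (7.63492 − 1)/44.59242 = 0.14879
r = −ln(0.14879)/35 = 1.90522/35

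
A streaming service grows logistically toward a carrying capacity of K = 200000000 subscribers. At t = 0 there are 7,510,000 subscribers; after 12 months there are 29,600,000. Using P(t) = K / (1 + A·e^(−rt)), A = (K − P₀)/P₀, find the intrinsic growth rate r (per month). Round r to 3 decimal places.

A = (200000000 − 7510000)/7510000 = 25.63116
29600000 = 200000000/(1 + 25.63116·e^(−r·12)) → e^(−12r) = (6.75676 − 1)/25.63116 = 0.2246
r = −ln(0.2246)/12 = 1.49343/12

r ≈ 0.124 per month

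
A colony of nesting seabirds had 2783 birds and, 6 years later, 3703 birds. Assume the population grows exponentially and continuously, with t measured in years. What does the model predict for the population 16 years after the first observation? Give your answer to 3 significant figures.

≈ 5,960 birds

r = ln(3703/2783) / 6 ≈ 0.047602 per year
P(16) = 2783 · e^(0.047602·16) = 2783 · 2.14178 ≈ 5960.57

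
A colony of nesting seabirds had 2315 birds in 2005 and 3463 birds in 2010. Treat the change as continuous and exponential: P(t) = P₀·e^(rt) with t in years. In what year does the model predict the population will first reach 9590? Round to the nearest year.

year 2023

r = ln(3463/2315) / 5 = 0.40273/5 ≈ 0.080545 per year
t = ln(9590/2315) / r = 1.42131/0.080545 ≈ 17.65 years after 2005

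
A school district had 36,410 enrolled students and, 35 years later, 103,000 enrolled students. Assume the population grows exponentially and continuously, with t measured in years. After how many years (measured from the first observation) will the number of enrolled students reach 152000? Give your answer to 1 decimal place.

r = ln(103000/36410) / 35 ≈ 0.029711 per year
t = ln(152000/36410) / r = 1.42904 / 0.029711 ≈ 48.098

t ≈ 48.1 years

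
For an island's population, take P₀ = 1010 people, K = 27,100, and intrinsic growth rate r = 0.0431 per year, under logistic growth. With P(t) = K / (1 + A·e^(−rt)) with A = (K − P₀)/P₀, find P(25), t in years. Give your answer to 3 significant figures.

A = (27100 − 1010)/1010 = 25.83168
P(25) = 27100 / (1 + 25.83168·e^(−0.0431·25)) = 27100 / (1 + 25.83168·0.340446)
= 27100 / 9.79428 ≈ 2766.92

≈ 2,770 people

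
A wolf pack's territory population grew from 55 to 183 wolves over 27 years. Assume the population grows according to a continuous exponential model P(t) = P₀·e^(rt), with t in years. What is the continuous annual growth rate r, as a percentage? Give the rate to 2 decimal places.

183 = 55 · e^(r·27)
e^(27r) = 183/55 = 3.32727
r = ln(3.32727) / 27 = 1.20215 / 27

r ≈ 4.45% per year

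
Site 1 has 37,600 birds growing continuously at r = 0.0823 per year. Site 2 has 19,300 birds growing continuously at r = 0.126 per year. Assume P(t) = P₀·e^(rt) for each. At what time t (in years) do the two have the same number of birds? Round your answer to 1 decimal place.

t ≈ 15.3 years

37600·e^(0.0823t) = 19300·e^(0.126t)
37600/19300 = e^((0.126 − 0.0823)t) → ln(1.94819) = 0.0437·t
t = 0.6669 / 0.0437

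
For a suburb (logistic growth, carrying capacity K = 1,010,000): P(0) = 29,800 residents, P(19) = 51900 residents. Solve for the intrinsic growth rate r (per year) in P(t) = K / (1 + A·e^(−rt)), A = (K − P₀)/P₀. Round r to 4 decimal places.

A = (1010000 − 29800)/29800 = 32.89262
51900 = 1010000/(1 + 32.89262·e^(−r·19)) → e^(−19r) = (19.4605 − 1)/32.89262 = 0.561235
r = −ln(0.561235)/19 = 0.57761/19

r ≈ 0.0304 per year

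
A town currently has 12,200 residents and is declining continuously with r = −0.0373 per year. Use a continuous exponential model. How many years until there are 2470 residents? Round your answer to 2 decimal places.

2470 = 12200 · e^(-0.0373·t)
t = ln(2470/12200) / -0.0373 = ln(0.20246) / -0.0373 = -1.59722 / -0.0373

t ≈ 42.82 years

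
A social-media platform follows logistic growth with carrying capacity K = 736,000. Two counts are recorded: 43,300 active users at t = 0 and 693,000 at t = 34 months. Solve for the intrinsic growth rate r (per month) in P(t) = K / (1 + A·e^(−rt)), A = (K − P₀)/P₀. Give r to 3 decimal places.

r ≈ 0.163 per month

A = (736000 − 43300)/43300 = 15.99769
693000 = 736000/(1 + 15.99769·e^(−r·34)) → e^(−34r) = (1.06205 − 1)/15.99769 = 0.003879
r = −ln(0.003879)/34 = 5.55227/34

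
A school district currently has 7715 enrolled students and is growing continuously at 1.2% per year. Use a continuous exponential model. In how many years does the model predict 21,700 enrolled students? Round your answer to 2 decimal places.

t ≈ 86.18 years

21700 = 7715 · e^(0.012·t)
t = ln(21700/7715) / 0.012 = ln(2.8127) / 0.012 = 1.03415 / 0.012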